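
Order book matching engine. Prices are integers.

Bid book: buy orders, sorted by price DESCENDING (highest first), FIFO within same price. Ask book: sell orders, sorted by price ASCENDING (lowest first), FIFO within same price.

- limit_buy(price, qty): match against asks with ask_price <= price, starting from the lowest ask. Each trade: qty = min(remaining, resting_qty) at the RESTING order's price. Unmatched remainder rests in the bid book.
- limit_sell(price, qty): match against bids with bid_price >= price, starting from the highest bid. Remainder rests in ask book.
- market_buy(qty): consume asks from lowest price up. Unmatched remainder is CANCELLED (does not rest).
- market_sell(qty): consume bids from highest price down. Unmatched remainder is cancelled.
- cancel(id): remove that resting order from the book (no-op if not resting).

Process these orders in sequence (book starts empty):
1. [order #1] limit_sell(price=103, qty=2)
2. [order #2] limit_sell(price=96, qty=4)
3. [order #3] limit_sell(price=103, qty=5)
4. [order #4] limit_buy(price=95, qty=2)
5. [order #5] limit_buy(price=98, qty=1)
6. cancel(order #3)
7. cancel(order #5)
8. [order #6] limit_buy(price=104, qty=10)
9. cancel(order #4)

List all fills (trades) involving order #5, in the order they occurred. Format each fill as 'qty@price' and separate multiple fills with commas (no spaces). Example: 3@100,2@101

Answer: 1@96

Derivation:
After op 1 [order #1] limit_sell(price=103, qty=2): fills=none; bids=[-] asks=[#1:2@103]
After op 2 [order #2] limit_sell(price=96, qty=4): fills=none; bids=[-] asks=[#2:4@96 #1:2@103]
After op 3 [order #3] limit_sell(price=103, qty=5): fills=none; bids=[-] asks=[#2:4@96 #1:2@103 #3:5@103]
After op 4 [order #4] limit_buy(price=95, qty=2): fills=none; bids=[#4:2@95] asks=[#2:4@96 #1:2@103 #3:5@103]
After op 5 [order #5] limit_buy(price=98, qty=1): fills=#5x#2:1@96; bids=[#4:2@95] asks=[#2:3@96 #1:2@103 #3:5@103]
After op 6 cancel(order #3): fills=none; bids=[#4:2@95] asks=[#2:3@96 #1:2@103]
After op 7 cancel(order #5): fills=none; bids=[#4:2@95] asks=[#2:3@96 #1:2@103]
After op 8 [order #6] limit_buy(price=104, qty=10): fills=#6x#2:3@96 #6x#1:2@103; bids=[#6:5@104 #4:2@95] asks=[-]
After op 9 cancel(order #4): fills=none; bids=[#6:5@104] asks=[-]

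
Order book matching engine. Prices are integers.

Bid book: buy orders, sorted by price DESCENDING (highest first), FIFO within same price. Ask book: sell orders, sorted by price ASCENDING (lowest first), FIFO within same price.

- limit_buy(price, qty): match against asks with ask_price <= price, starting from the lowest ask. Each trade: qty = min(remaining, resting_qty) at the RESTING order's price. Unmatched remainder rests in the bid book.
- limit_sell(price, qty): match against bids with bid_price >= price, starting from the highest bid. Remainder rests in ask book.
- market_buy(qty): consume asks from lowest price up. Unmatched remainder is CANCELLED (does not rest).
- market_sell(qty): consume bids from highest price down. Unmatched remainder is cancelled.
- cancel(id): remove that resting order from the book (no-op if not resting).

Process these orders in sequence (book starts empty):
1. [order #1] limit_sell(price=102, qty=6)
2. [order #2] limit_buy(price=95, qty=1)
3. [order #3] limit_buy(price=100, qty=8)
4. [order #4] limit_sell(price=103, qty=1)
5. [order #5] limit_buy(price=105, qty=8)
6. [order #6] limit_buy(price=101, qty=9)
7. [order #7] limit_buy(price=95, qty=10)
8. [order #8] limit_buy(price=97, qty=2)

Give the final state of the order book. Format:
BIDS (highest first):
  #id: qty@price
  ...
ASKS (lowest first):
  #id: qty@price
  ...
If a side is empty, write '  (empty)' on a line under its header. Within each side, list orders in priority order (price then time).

Answer: BIDS (highest first):
  #5: 1@105
  #6: 9@101
  #3: 8@100
  #8: 2@97
  #2: 1@95
  #7: 10@95
ASKS (lowest first):
  (empty)

Derivation:
After op 1 [order #1] limit_sell(price=102, qty=6): fills=none; bids=[-] asks=[#1:6@102]
After op 2 [order #2] limit_buy(price=95, qty=1): fills=none; bids=[#2:1@95] asks=[#1:6@102]
After op 3 [order #3] limit_buy(price=100, qty=8): fills=none; bids=[#3:8@100 #2:1@95] asks=[#1:6@102]
After op 4 [order #4] limit_sell(price=103, qty=1): fills=none; bids=[#3:8@100 #2:1@95] asks=[#1:6@102 #4:1@103]
After op 5 [order #5] limit_buy(price=105, qty=8): fills=#5x#1:6@102 #5x#4:1@103; bids=[#5:1@105 #3:8@100 #2:1@95] asks=[-]
After op 6 [order #6] limit_buy(price=101, qty=9): fills=none; bids=[#5:1@105 #6:9@101 #3:8@100 #2:1@95] asks=[-]
After op 7 [order #7] limit_buy(price=95, qty=10): fills=none; bids=[#5:1@105 #6:9@101 #3:8@100 #2:1@95 #7:10@95] asks=[-]
After op 8 [order #8] limit_buy(price=97, qty=2): fills=none; bids=[#5:1@105 #6:9@101 #3:8@100 #8:2@97 #2:1@95 #7:10@95] asks=[-]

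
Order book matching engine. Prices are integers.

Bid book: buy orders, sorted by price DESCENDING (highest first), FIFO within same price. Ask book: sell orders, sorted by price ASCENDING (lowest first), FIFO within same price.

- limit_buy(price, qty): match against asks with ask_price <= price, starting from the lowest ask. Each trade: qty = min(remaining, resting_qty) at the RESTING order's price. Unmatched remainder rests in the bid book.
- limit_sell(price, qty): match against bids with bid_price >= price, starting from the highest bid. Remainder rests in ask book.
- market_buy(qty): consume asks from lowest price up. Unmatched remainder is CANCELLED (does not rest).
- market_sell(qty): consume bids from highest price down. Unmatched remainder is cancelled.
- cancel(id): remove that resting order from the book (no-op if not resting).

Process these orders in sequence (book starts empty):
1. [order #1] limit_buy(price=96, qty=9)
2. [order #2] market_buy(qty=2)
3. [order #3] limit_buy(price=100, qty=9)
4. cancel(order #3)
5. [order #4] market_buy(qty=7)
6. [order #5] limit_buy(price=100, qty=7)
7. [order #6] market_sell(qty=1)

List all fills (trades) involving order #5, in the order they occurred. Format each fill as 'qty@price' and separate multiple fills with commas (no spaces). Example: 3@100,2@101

After op 1 [order #1] limit_buy(price=96, qty=9): fills=none; bids=[#1:9@96] asks=[-]
After op 2 [order #2] market_buy(qty=2): fills=none; bids=[#1:9@96] asks=[-]
After op 3 [order #3] limit_buy(price=100, qty=9): fills=none; bids=[#3:9@100 #1:9@96] asks=[-]
After op 4 cancel(order #3): fills=none; bids=[#1:9@96] asks=[-]
After op 5 [order #4] market_buy(qty=7): fills=none; bids=[#1:9@96] asks=[-]
After op 6 [order #5] limit_buy(price=100, qty=7): fills=none; bids=[#5:7@100 #1:9@96] asks=[-]
After op 7 [order #6] market_sell(qty=1): fills=#5x#6:1@100; bids=[#5:6@100 #1:9@96] asks=[-]

Answer: 1@100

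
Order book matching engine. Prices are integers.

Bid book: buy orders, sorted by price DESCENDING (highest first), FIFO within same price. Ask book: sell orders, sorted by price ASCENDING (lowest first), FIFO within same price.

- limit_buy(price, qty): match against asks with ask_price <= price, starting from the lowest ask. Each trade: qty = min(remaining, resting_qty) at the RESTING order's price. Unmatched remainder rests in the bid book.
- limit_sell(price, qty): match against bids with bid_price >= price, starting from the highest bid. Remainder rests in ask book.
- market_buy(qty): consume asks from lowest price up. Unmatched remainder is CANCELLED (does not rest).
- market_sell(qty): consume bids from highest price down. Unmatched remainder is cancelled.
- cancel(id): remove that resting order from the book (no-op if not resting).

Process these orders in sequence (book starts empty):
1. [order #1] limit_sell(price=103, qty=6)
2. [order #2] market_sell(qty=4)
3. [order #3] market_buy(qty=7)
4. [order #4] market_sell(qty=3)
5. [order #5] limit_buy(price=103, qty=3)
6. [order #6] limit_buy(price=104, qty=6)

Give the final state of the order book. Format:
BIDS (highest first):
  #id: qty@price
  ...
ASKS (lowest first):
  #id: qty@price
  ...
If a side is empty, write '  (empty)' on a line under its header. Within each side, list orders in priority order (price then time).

Answer: BIDS (highest first):
  #6: 6@104
  #5: 3@103
ASKS (lowest first):
  (empty)

Derivation:
After op 1 [order #1] limit_sell(price=103, qty=6): fills=none; bids=[-] asks=[#1:6@103]
After op 2 [order #2] market_sell(qty=4): fills=none; bids=[-] asks=[#1:6@103]
After op 3 [order #3] market_buy(qty=7): fills=#3x#1:6@103; bids=[-] asks=[-]
After op 4 [order #4] market_sell(qty=3): fills=none; bids=[-] asks=[-]
After op 5 [order #5] limit_buy(price=103, qty=3): fills=none; bids=[#5:3@103] asks=[-]
After op 6 [order #6] limit_buy(price=104, qty=6): fills=none; bids=[#6:6@104 #5:3@103] asks=[-]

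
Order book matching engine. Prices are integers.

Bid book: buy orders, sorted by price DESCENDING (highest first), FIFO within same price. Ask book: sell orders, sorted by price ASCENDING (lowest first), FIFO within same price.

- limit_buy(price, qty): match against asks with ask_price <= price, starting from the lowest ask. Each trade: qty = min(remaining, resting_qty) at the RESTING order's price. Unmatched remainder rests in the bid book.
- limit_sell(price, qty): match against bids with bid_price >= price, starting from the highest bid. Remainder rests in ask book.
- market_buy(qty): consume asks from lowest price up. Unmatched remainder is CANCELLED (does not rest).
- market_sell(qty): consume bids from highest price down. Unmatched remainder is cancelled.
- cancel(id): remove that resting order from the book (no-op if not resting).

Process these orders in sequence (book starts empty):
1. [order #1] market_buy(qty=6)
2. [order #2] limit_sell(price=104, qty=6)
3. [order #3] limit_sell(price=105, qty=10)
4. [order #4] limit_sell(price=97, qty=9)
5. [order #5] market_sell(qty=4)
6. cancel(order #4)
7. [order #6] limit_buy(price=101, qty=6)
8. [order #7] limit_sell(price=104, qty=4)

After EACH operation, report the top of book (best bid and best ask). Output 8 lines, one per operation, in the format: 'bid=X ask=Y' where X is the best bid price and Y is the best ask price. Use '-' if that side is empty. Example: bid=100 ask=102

Answer: bid=- ask=-
bid=- ask=104
bid=- ask=104
bid=- ask=97
bid=- ask=97
bid=- ask=104
bid=101 ask=104
bid=101 ask=104

Derivation:
After op 1 [order #1] market_buy(qty=6): fills=none; bids=[-] asks=[-]
After op 2 [order #2] limit_sell(price=104, qty=6): fills=none; bids=[-] asks=[#2:6@104]
After op 3 [order #3] limit_sell(price=105, qty=10): fills=none; bids=[-] asks=[#2:6@104 #3:10@105]
After op 4 [order #4] limit_sell(price=97, qty=9): fills=none; bids=[-] asks=[#4:9@97 #2:6@104 #3:10@105]
After op 5 [order #5] market_sell(qty=4): fills=none; bids=[-] asks=[#4:9@97 #2:6@104 #3:10@105]
After op 6 cancel(order #4): fills=none; bids=[-] asks=[#2:6@104 #3:10@105]
After op 7 [order #6] limit_buy(price=101, qty=6): fills=none; bids=[#6:6@101] asks=[#2:6@104 #3:10@105]
After op 8 [order #7] limit_sell(price=104, qty=4): fills=none; bids=[#6:6@101] asks=[#2:6@104 #7:4@104 #3:10@105]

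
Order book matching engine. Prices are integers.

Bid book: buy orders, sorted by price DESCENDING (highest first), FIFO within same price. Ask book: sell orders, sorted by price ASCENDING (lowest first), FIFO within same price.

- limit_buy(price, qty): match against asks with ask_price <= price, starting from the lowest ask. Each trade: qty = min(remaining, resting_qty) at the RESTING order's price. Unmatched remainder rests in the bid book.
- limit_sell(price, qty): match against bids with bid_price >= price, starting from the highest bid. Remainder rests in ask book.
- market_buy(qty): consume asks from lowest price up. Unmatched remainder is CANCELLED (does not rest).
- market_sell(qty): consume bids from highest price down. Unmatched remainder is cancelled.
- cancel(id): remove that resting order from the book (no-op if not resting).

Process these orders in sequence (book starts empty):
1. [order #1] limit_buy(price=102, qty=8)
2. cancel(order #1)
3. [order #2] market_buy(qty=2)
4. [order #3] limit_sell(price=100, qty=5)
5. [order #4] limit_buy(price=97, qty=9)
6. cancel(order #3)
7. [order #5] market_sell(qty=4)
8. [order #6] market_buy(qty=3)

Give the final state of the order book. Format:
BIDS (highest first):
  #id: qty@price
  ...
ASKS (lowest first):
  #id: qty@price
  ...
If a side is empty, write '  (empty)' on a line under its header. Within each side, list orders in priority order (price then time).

Answer: BIDS (highest first):
  #4: 5@97
ASKS (lowest first):
  (empty)

Derivation:
After op 1 [order #1] limit_buy(price=102, qty=8): fills=none; bids=[#1:8@102] asks=[-]
After op 2 cancel(order #1): fills=none; bids=[-] asks=[-]
After op 3 [order #2] market_buy(qty=2): fills=none; bids=[-] asks=[-]
After op 4 [order #3] limit_sell(price=100, qty=5): fills=none; bids=[-] asks=[#3:5@100]
After op 5 [order #4] limit_buy(price=97, qty=9): fills=none; bids=[#4:9@97] asks=[#3:5@100]
After op 6 cancel(order #3): fills=none; bids=[#4:9@97] asks=[-]
After op 7 [order #5] market_sell(qty=4): fills=#4x#5:4@97; bids=[#4:5@97] asks=[-]
After op 8 [order #6] market_buy(qty=3): fills=none; bids=[#4:5@97] asks=[-]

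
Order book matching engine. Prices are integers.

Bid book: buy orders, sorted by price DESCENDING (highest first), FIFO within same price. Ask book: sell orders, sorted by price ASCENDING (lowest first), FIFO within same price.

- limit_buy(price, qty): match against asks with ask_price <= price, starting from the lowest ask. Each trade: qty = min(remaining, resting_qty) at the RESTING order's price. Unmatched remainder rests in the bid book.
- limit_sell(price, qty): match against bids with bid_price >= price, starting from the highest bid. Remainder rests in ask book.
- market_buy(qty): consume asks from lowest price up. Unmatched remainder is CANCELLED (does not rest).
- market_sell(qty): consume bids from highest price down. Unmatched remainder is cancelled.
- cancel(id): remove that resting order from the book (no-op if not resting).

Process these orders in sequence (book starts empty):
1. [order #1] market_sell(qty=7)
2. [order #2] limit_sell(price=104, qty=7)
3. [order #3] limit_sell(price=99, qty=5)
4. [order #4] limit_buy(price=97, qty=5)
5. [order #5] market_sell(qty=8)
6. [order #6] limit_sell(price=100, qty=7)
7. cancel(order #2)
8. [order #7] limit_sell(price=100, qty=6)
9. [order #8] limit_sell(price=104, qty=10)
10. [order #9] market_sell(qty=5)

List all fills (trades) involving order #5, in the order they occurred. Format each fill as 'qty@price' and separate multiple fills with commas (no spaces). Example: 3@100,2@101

After op 1 [order #1] market_sell(qty=7): fills=none; bids=[-] asks=[-]
After op 2 [order #2] limit_sell(price=104, qty=7): fills=none; bids=[-] asks=[#2:7@104]
After op 3 [order #3] limit_sell(price=99, qty=5): fills=none; bids=[-] asks=[#3:5@99 #2:7@104]
After op 4 [order #4] limit_buy(price=97, qty=5): fills=none; bids=[#4:5@97] asks=[#3:5@99 #2:7@104]
After op 5 [order #5] market_sell(qty=8): fills=#4x#5:5@97; bids=[-] asks=[#3:5@99 #2:7@104]
After op 6 [order #6] limit_sell(price=100, qty=7): fills=none; bids=[-] asks=[#3:5@99 #6:7@100 #2:7@104]
After op 7 cancel(order #2): fills=none; bids=[-] asks=[#3:5@99 #6:7@100]
After op 8 [order #7] limit_sell(price=100, qty=6): fills=none; bids=[-] asks=[#3:5@99 #6:7@100 #7:6@100]
After op 9 [order #8] limit_sell(price=104, qty=10): fills=none; bids=[-] asks=[#3:5@99 #6:7@100 #7:6@100 #8:10@104]
After op 10 [order #9] market_sell(qty=5): fills=none; bids=[-] asks=[#3:5@99 #6:7@100 #7:6@100 #8:10@104]

Answer: 5@97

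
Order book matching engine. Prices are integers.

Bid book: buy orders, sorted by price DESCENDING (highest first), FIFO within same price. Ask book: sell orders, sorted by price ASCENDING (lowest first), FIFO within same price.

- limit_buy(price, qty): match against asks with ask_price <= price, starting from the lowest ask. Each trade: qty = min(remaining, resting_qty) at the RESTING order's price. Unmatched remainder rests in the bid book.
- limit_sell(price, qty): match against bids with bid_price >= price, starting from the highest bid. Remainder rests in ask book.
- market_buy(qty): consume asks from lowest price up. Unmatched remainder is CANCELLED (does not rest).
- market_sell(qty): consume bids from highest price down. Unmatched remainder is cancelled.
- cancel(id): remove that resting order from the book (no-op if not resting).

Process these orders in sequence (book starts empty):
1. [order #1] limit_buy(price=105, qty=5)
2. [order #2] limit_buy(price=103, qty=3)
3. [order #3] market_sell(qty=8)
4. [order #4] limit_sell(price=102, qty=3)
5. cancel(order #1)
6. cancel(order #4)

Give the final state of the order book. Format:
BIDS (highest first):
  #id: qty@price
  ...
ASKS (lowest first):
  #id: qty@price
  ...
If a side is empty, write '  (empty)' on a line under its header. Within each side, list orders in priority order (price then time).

Answer: BIDS (highest first):
  (empty)
ASKS (lowest first):
  (empty)

Derivation:
After op 1 [order #1] limit_buy(price=105, qty=5): fills=none; bids=[#1:5@105] asks=[-]
After op 2 [order #2] limit_buy(price=103, qty=3): fills=none; bids=[#1:5@105 #2:3@103] asks=[-]
After op 3 [order #3] market_sell(qty=8): fills=#1x#3:5@105 #2x#3:3@103; bids=[-] asks=[-]
After op 4 [order #4] limit_sell(price=102, qty=3): fills=none; bids=[-] asks=[#4:3@102]
After op 5 cancel(order #1): fills=none; bids=[-] asks=[#4:3@102]
After op 6 cancel(order #4): fills=none; bids=[-] asks=[-]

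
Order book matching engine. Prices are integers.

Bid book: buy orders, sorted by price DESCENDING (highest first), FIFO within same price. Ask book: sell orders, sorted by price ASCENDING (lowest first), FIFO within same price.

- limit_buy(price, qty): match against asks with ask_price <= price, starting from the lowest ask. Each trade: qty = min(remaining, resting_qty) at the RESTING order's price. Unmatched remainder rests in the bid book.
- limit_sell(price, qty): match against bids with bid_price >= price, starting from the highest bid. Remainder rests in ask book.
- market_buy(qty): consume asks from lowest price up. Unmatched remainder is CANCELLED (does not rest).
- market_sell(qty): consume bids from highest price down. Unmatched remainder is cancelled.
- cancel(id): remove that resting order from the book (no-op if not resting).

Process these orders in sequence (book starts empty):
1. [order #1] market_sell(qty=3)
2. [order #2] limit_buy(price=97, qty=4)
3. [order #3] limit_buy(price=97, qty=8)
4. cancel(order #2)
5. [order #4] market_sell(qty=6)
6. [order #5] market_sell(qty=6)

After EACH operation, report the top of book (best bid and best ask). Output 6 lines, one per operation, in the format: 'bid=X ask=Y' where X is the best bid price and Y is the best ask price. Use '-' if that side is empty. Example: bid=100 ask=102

After op 1 [order #1] market_sell(qty=3): fills=none; bids=[-] asks=[-]
After op 2 [order #2] limit_buy(price=97, qty=4): fills=none; bids=[#2:4@97] asks=[-]
After op 3 [order #3] limit_buy(price=97, qty=8): fills=none; bids=[#2:4@97 #3:8@97] asks=[-]
After op 4 cancel(order #2): fills=none; bids=[#3:8@97] asks=[-]
After op 5 [order #4] market_sell(qty=6): fills=#3x#4:6@97; bids=[#3:2@97] asks=[-]
After op 6 [order #5] market_sell(qty=6): fills=#3x#5:2@97; bids=[-] asks=[-]

Answer: bid=- ask=-
bid=97 ask=-
bid=97 ask=-
bid=97 ask=-
bid=97 ask=-
bid=- ask=-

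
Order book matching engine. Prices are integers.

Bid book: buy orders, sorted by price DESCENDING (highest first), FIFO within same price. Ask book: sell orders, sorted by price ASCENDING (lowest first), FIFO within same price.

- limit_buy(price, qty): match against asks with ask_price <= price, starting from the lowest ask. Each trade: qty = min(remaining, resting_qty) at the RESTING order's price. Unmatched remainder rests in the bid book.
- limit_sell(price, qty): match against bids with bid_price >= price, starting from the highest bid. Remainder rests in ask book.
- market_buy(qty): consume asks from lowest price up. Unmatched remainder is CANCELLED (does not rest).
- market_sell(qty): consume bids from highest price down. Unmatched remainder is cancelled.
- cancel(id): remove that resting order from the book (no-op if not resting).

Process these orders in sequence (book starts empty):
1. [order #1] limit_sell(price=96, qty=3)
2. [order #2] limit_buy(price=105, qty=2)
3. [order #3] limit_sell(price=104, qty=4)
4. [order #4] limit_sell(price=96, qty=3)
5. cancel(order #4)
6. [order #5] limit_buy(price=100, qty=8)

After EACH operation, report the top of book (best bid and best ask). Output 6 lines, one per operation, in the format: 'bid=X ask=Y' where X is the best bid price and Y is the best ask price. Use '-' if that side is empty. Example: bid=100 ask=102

After op 1 [order #1] limit_sell(price=96, qty=3): fills=none; bids=[-] asks=[#1:3@96]
After op 2 [order #2] limit_buy(price=105, qty=2): fills=#2x#1:2@96; bids=[-] asks=[#1:1@96]
After op 3 [order #3] limit_sell(price=104, qty=4): fills=none; bids=[-] asks=[#1:1@96 #3:4@104]
After op 4 [order #4] limit_sell(price=96, qty=3): fills=none; bids=[-] asks=[#1:1@96 #4:3@96 #3:4@104]
After op 5 cancel(order #4): fills=none; bids=[-] asks=[#1:1@96 #3:4@104]
After op 6 [order #5] limit_buy(price=100, qty=8): fills=#5x#1:1@96; bids=[#5:7@100] asks=[#3:4@104]

Answer: bid=- ask=96
bid=- ask=96
bid=- ask=96
bid=- ask=96
bid=- ask=96
bid=100 ask=104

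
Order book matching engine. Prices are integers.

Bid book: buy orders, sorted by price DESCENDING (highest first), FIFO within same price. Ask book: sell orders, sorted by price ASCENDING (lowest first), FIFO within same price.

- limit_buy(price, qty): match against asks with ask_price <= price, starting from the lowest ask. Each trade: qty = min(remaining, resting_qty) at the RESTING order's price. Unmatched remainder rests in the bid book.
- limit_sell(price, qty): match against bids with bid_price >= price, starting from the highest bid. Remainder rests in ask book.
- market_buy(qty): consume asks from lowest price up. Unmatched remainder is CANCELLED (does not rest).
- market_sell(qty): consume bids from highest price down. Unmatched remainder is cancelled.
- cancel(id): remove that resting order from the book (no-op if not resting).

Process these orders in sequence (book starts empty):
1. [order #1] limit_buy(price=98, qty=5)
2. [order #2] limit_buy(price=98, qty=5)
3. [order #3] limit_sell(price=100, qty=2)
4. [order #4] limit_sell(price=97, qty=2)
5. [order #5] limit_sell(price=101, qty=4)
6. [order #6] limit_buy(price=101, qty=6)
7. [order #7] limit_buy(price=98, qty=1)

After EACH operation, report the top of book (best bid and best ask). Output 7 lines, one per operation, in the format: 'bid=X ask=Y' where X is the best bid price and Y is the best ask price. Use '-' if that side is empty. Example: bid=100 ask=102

After op 1 [order #1] limit_buy(price=98, qty=5): fills=none; bids=[#1:5@98] asks=[-]
After op 2 [order #2] limit_buy(price=98, qty=5): fills=none; bids=[#1:5@98 #2:5@98] asks=[-]
After op 3 [order #3] limit_sell(price=100, qty=2): fills=none; bids=[#1:5@98 #2:5@98] asks=[#3:2@100]
After op 4 [order #4] limit_sell(price=97, qty=2): fills=#1x#4:2@98; bids=[#1:3@98 #2:5@98] asks=[#3:2@100]
After op 5 [order #5] limit_sell(price=101, qty=4): fills=none; bids=[#1:3@98 #2:5@98] asks=[#3:2@100 #5:4@101]
After op 6 [order #6] limit_buy(price=101, qty=6): fills=#6x#3:2@100 #6x#5:4@101; bids=[#1:3@98 #2:5@98] asks=[-]
After op 7 [order #7] limit_buy(price=98, qty=1): fills=none; bids=[#1:3@98 #2:5@98 #7:1@98] asks=[-]

Answer: bid=98 ask=-
bid=98 ask=-
bid=98 ask=100
bid=98 ask=100
bid=98 ask=100
bid=98 ask=-
bid=98 ask=-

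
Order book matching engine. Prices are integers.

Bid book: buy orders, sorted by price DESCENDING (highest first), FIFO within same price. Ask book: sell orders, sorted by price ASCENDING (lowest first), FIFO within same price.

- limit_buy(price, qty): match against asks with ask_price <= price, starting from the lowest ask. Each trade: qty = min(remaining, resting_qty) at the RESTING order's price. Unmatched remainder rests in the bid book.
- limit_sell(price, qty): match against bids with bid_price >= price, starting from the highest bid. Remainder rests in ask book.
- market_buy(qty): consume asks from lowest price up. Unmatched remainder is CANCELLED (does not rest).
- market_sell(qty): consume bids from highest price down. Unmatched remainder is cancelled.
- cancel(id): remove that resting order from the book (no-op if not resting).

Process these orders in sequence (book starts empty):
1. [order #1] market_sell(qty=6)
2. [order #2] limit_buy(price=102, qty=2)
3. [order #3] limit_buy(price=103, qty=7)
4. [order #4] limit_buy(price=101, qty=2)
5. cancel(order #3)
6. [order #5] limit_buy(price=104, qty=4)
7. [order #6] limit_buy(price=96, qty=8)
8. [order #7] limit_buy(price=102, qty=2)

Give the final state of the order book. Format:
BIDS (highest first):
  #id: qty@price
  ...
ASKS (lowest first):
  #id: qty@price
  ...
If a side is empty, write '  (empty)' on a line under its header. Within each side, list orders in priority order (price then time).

Answer: BIDS (highest first):
  #5: 4@104
  #2: 2@102
  #7: 2@102
  #4: 2@101
  #6: 8@96
ASKS (lowest first):
  (empty)

Derivation:
After op 1 [order #1] market_sell(qty=6): fills=none; bids=[-] asks=[-]
After op 2 [order #2] limit_buy(price=102, qty=2): fills=none; bids=[#2:2@102] asks=[-]
After op 3 [order #3] limit_buy(price=103, qty=7): fills=none; bids=[#3:7@103 #2:2@102] asks=[-]
After op 4 [order #4] limit_buy(price=101, qty=2): fills=none; bids=[#3:7@103 #2:2@102 #4:2@101] asks=[-]
After op 5 cancel(order #3): fills=none; bids=[#2:2@102 #4:2@101] asks=[-]
After op 6 [order #5] limit_buy(price=104, qty=4): fills=none; bids=[#5:4@104 #2:2@102 #4:2@101] asks=[-]
After op 7 [order #6] limit_buy(price=96, qty=8): fills=none; bids=[#5:4@104 #2:2@102 #4:2@101 #6:8@96] asks=[-]
After op 8 [order #7] limit_buy(price=102, qty=2): fills=none; bids=[#5:4@104 #2:2@102 #7:2@102 #4:2@101 #6:8@96] asks=[-]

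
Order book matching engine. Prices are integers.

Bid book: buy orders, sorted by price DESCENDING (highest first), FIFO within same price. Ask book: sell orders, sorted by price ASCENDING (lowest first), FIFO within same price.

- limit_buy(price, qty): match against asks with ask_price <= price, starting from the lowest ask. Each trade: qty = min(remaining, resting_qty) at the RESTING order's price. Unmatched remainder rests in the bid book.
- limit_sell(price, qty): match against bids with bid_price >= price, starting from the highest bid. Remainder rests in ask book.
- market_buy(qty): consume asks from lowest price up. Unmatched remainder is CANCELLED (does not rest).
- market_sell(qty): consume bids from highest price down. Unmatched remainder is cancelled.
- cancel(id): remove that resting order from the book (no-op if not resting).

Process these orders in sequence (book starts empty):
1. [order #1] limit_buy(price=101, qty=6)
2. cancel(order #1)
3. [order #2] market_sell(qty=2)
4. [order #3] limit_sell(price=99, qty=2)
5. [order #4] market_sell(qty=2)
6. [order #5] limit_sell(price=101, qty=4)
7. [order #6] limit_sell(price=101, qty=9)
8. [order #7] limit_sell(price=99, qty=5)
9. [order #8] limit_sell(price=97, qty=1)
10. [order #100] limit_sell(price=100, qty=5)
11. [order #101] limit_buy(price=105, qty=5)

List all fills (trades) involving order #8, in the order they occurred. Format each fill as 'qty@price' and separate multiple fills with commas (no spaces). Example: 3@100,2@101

After op 1 [order #1] limit_buy(price=101, qty=6): fills=none; bids=[#1:6@101] asks=[-]
After op 2 cancel(order #1): fills=none; bids=[-] asks=[-]
After op 3 [order #2] market_sell(qty=2): fills=none; bids=[-] asks=[-]
After op 4 [order #3] limit_sell(price=99, qty=2): fills=none; bids=[-] asks=[#3:2@99]
After op 5 [order #4] market_sell(qty=2): fills=none; bids=[-] asks=[#3:2@99]
After op 6 [order #5] limit_sell(price=101, qty=4): fills=none; bids=[-] asks=[#3:2@99 #5:4@101]
After op 7 [order #6] limit_sell(price=101, qty=9): fills=none; bids=[-] asks=[#3:2@99 #5:4@101 #6:9@101]
After op 8 [order #7] limit_sell(price=99, qty=5): fills=none; bids=[-] asks=[#3:2@99 #7:5@99 #5:4@101 #6:9@101]
After op 9 [order #8] limit_sell(price=97, qty=1): fills=none; bids=[-] asks=[#8:1@97 #3:2@99 #7:5@99 #5:4@101 #6:9@101]
After op 10 [order #100] limit_sell(price=100, qty=5): fills=none; bids=[-] asks=[#8:1@97 #3:2@99 #7:5@99 #100:5@100 #5:4@101 #6:9@101]
After op 11 [order #101] limit_buy(price=105, qty=5): fills=#101x#8:1@97 #101x#3:2@99 #101x#7:2@99; bids=[-] asks=[#7:3@99 #100:5@100 #5:4@101 #6:9@101]

Answer: 1@97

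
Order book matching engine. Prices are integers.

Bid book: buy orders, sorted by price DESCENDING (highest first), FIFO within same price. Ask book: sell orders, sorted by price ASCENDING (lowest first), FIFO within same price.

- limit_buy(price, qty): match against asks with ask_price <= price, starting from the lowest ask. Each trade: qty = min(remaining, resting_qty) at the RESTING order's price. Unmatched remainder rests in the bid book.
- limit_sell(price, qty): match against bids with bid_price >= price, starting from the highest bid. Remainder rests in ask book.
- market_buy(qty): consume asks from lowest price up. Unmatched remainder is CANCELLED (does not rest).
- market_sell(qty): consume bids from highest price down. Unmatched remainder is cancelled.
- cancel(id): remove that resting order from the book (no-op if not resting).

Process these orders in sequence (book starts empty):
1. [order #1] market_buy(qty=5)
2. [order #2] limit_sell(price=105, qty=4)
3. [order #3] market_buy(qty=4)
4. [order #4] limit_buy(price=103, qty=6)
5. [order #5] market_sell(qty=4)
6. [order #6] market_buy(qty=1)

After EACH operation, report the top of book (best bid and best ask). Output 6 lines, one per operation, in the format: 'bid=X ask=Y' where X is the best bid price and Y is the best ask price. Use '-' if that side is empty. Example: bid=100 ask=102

After op 1 [order #1] market_buy(qty=5): fills=none; bids=[-] asks=[-]
After op 2 [order #2] limit_sell(price=105, qty=4): fills=none; bids=[-] asks=[#2:4@105]
After op 3 [order #3] market_buy(qty=4): fills=#3x#2:4@105; bids=[-] asks=[-]
After op 4 [order #4] limit_buy(price=103, qty=6): fills=none; bids=[#4:6@103] asks=[-]
After op 5 [order #5] market_sell(qty=4): fills=#4x#5:4@103; bids=[#4:2@103] asks=[-]
After op 6 [order #6] market_buy(qty=1): fills=none; bids=[#4:2@103] asks=[-]

Answer: bid=- ask=-
bid=- ask=105
bid=- ask=-
bid=103 ask=-
bid=103 ask=-
bid=103 ask=-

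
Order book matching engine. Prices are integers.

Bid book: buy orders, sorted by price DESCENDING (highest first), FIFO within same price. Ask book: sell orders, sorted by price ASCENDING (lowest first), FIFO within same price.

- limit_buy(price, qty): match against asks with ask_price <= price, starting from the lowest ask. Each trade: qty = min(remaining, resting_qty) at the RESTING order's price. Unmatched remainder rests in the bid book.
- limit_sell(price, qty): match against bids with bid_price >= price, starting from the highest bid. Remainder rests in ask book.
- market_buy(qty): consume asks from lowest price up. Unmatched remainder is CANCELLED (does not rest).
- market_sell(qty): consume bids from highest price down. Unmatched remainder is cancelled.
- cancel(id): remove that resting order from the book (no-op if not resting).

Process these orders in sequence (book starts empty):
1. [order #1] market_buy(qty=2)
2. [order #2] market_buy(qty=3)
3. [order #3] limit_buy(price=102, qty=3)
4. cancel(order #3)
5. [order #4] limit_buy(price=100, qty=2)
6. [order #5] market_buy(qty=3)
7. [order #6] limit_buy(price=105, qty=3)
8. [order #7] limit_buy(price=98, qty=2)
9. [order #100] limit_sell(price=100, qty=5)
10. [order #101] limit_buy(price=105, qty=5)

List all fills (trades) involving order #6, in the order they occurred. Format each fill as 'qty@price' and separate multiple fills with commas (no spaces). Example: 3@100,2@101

Answer: 3@105

Derivation:
After op 1 [order #1] market_buy(qty=2): fills=none; bids=[-] asks=[-]
After op 2 [order #2] market_buy(qty=3): fills=none; bids=[-] asks=[-]
After op 3 [order #3] limit_buy(price=102, qty=3): fills=none; bids=[#3:3@102] asks=[-]
After op 4 cancel(order #3): fills=none; bids=[-] asks=[-]
After op 5 [order #4] limit_buy(price=100, qty=2): fills=none; bids=[#4:2@100] asks=[-]
After op 6 [order #5] market_buy(qty=3): fills=none; bids=[#4:2@100] asks=[-]
After op 7 [order #6] limit_buy(price=105, qty=3): fills=none; bids=[#6:3@105 #4:2@100] asks=[-]
After op 8 [order #7] limit_buy(price=98, qty=2): fills=none; bids=[#6:3@105 #4:2@100 #7:2@98] asks=[-]
After op 9 [order #100] limit_sell(price=100, qty=5): fills=#6x#100:3@105 #4x#100:2@100; bids=[#7:2@98] asks=[-]
After op 10 [order #101] limit_buy(price=105, qty=5): fills=none; bids=[#101:5@105 #7:2@98] asks=[-]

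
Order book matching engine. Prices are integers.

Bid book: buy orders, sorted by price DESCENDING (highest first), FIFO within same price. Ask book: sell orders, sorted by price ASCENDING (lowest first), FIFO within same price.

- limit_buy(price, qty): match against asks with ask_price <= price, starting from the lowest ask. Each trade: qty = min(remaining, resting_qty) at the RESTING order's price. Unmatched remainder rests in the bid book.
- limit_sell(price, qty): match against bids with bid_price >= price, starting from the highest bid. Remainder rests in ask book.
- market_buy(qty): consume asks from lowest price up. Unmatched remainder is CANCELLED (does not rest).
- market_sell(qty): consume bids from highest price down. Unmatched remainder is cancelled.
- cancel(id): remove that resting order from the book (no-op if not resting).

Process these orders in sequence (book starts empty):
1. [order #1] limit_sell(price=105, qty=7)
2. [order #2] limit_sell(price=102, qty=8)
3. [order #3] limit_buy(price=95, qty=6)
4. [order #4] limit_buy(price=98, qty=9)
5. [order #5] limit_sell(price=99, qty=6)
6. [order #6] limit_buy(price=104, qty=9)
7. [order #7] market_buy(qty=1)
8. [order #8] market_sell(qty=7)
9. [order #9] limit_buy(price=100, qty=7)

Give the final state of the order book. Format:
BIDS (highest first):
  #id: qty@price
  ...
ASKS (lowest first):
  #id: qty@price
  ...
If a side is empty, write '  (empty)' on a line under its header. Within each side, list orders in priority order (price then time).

After op 1 [order #1] limit_sell(price=105, qty=7): fills=none; bids=[-] asks=[#1:7@105]
After op 2 [order #2] limit_sell(price=102, qty=8): fills=none; bids=[-] asks=[#2:8@102 #1:7@105]
After op 3 [order #3] limit_buy(price=95, qty=6): fills=none; bids=[#3:6@95] asks=[#2:8@102 #1:7@105]
After op 4 [order #4] limit_buy(price=98, qty=9): fills=none; bids=[#4:9@98 #3:6@95] asks=[#2:8@102 #1:7@105]
After op 5 [order #5] limit_sell(price=99, qty=6): fills=none; bids=[#4:9@98 #3:6@95] asks=[#5:6@99 #2:8@102 #1:7@105]
After op 6 [order #6] limit_buy(price=104, qty=9): fills=#6x#5:6@99 #6x#2:3@102; bids=[#4:9@98 #3:6@95] asks=[#2:5@102 #1:7@105]
After op 7 [order #7] market_buy(qty=1): fills=#7x#2:1@102; bids=[#4:9@98 #3:6@95] asks=[#2:4@102 #1:7@105]
After op 8 [order #8] market_sell(qty=7): fills=#4x#8:7@98; bids=[#4:2@98 #3:6@95] asks=[#2:4@102 #1:7@105]
After op 9 [order #9] limit_buy(price=100, qty=7): fills=none; bids=[#9:7@100 #4:2@98 #3:6@95] asks=[#2:4@102 #1:7@105]

Answer: BIDS (highest first):
  #9: 7@100
  #4: 2@98
  #3: 6@95
ASKS (lowest first):
  #2: 4@102
  #1: 7@105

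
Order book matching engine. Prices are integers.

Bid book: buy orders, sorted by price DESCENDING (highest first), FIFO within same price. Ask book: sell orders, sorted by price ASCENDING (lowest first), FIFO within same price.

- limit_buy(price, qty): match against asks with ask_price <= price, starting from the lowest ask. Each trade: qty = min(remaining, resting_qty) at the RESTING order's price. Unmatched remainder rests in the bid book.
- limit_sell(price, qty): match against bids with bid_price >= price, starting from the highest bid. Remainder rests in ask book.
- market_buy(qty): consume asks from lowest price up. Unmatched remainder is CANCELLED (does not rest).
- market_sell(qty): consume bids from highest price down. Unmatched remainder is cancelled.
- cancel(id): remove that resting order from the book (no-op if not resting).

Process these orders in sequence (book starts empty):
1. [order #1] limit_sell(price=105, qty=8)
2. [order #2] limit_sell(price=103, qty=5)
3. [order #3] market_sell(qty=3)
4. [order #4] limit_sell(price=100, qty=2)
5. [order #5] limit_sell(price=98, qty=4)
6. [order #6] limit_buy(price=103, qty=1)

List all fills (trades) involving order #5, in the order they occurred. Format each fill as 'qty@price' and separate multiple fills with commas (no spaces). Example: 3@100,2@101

Answer: 1@98

Derivation:
After op 1 [order #1] limit_sell(price=105, qty=8): fills=none; bids=[-] asks=[#1:8@105]
After op 2 [order #2] limit_sell(price=103, qty=5): fills=none; bids=[-] asks=[#2:5@103 #1:8@105]
After op 3 [order #3] market_sell(qty=3): fills=none; bids=[-] asks=[#2:5@103 #1:8@105]
After op 4 [order #4] limit_sell(price=100, qty=2): fills=none; bids=[-] asks=[#4:2@100 #2:5@103 #1:8@105]
After op 5 [order #5] limit_sell(price=98, qty=4): fills=none; bids=[-] asks=[#5:4@98 #4:2@100 #2:5@103 #1:8@105]
After op 6 [order #6] limit_buy(price=103, qty=1): fills=#6x#5:1@98; bids=[-] asks=[#5:3@98 #4:2@100 #2:5@103 #1:8@105]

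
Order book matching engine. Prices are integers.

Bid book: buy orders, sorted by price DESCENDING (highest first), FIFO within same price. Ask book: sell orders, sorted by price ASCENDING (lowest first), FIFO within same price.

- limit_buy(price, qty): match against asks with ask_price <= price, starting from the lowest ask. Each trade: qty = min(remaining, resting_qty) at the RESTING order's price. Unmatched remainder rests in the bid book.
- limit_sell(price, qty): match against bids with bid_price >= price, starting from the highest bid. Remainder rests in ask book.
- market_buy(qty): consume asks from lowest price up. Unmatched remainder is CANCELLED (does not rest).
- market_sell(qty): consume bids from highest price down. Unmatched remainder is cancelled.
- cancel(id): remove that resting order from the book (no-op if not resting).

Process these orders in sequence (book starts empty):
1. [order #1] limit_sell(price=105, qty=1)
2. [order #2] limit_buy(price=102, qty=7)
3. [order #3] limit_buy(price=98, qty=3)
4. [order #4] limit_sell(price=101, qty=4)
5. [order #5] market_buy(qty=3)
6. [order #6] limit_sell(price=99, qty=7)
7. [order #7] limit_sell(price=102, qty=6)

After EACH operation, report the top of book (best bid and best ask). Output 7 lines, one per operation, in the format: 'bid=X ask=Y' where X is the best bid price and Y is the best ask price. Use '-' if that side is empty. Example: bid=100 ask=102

Answer: bid=- ask=105
bid=102 ask=105
bid=102 ask=105
bid=102 ask=105
bid=102 ask=-
bid=98 ask=99
bid=98 ask=99

Derivation:
After op 1 [order #1] limit_sell(price=105, qty=1): fills=none; bids=[-] asks=[#1:1@105]
After op 2 [order #2] limit_buy(price=102, qty=7): fills=none; bids=[#2:7@102] asks=[#1:1@105]
After op 3 [order #3] limit_buy(price=98, qty=3): fills=none; bids=[#2:7@102 #3:3@98] asks=[#1:1@105]
After op 4 [order #4] limit_sell(price=101, qty=4): fills=#2x#4:4@102; bids=[#2:3@102 #3:3@98] asks=[#1:1@105]
After op 5 [order #5] market_buy(qty=3): fills=#5x#1:1@105; bids=[#2:3@102 #3:3@98] asks=[-]
After op 6 [order #6] limit_sell(price=99, qty=7): fills=#2x#6:3@102; bids=[#3:3@98] asks=[#6:4@99]
After op 7 [order #7] limit_sell(price=102, qty=6): fills=none; bids=[#3:3@98] asks=[#6:4@99 #7:6@102]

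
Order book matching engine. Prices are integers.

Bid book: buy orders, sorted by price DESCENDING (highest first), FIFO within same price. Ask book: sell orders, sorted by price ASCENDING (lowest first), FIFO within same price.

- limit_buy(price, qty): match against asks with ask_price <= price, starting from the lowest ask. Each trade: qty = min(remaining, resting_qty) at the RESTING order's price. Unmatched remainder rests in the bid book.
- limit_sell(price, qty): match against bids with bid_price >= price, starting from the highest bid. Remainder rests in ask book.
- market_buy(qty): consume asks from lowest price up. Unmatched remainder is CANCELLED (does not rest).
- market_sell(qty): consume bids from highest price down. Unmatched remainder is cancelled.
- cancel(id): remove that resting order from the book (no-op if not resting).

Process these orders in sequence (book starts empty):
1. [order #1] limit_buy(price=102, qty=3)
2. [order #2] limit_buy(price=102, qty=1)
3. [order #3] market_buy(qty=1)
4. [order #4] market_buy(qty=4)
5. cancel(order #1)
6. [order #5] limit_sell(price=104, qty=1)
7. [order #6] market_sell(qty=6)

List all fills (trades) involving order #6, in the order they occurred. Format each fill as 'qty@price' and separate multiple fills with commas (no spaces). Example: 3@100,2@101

Answer: 1@102

Derivation:
After op 1 [order #1] limit_buy(price=102, qty=3): fills=none; bids=[#1:3@102] asks=[-]
After op 2 [order #2] limit_buy(price=102, qty=1): fills=none; bids=[#1:3@102 #2:1@102] asks=[-]
After op 3 [order #3] market_buy(qty=1): fills=none; bids=[#1:3@102 #2:1@102] asks=[-]
After op 4 [order #4] market_buy(qty=4): fills=none; bids=[#1:3@102 #2:1@102] asks=[-]
After op 5 cancel(order #1): fills=none; bids=[#2:1@102] asks=[-]
After op 6 [order #5] limit_sell(price=104, qty=1): fills=none; bids=[#2:1@102] asks=[#5:1@104]
After op 7 [order #6] market_sell(qty=6): fills=#2x#6:1@102; bids=[-] asks=[#5:1@104]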